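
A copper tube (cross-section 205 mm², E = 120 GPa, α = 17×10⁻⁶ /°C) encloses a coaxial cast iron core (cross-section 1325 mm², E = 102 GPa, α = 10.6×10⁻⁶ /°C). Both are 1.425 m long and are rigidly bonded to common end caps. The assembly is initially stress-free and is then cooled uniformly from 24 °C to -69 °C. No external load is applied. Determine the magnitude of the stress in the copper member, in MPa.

σ ≈ 60.4 MPa (tensile)

The copper has the larger α, so on cooling it would change length more than the cast iron if both were free. The rigid plates force a common final length, so the copper is put into tension and the cast iron into compression, with equal and opposite forces P (no external load).
Equating the net (thermal + elastic) strains gives |α₁ − α₂|·ΔT = P·[1/(A₁E₁) + 1/(A₂E₂)].
|α₁ − α₂|·ΔT = 6.4×10⁻⁶ × 93 = 0.0005952.
1/(A₁E₁) + 1/(A₂E₂) = 1/(205×120×10³) + 1/(1325×102×10³) = 4.805×10⁻⁸ N⁻¹.
P = 0.0005952 / 4.805×10⁻⁸ = 12390 N = 12.39 kN.
σ_{copper} = P/A₁ = 12390/205 = 60.43 MPa, tensile.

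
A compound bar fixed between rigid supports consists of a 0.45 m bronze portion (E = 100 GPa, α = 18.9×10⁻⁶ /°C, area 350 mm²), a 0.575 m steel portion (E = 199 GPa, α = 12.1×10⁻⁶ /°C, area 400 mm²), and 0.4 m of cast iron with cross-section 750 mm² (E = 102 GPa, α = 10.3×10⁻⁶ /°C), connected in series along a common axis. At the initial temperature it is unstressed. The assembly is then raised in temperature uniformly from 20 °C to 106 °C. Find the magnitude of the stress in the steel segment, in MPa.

σ ≈ 166 MPa (compressive)

Free thermal expansion of the whole bar: Σ αᵢΔT Lᵢ = 18.9×10⁻⁶×86×450 + 12.1×10⁻⁶×86×575 + 10.3×10⁻⁶×86×400 = 1.684 mm.
The rigid supports impose zero overall length change; the single axial force P common to all segments must satisfy P Σ Lᵢ/(AᵢEᵢ) = δ_free.
The series flexibility is Σ Lᵢ/(AᵢEᵢ) = 450/(350×100×10³) + 575/(400×199×10³) + 400/(750×102×10³) = 2.531×10⁻⁵ mm/N.
Hence P = δ_free / Σ(L/AE) = 1.684/2.531×10⁻⁵ = 66.54 kN (compressive).
σ_{steel} = P / A = 66540 / 400 = 166.3 MPa.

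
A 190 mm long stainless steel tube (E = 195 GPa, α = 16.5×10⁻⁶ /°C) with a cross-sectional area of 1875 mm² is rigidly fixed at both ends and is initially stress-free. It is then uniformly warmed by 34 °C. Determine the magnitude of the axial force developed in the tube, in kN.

The ends cannot move, so σ = EαΔT = 195×10³ × 16.5×10⁻⁶ × 34 = 109.4 MPa.
Then P = σA = 109.4 × 1875 mm² = 205.1 kN, compressive.

P ≈ 205 kN (compressive)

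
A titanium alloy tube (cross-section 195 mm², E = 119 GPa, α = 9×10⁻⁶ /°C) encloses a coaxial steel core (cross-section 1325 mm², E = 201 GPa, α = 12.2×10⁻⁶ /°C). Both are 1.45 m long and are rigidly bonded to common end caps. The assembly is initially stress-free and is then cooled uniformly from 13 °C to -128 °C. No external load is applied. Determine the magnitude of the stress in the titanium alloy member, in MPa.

σ ≈ 49.4 MPa (compressive)

Both members must finish at the same length. With the larger α, the steel tends to over-contract; the plates restrain it, putting the steel in tension and the titanium alloy in compression. With no external load the two internal forces are equal and opposite, magnitude P.
Setting the final lengths equal and cancelling L: (α₁ − α₂)ΔT = P/(A₁E₁) + P/(A₂E₂).
|α₁ − α₂|·ΔT = 3.2×10⁻⁶ × 141 = 0.0004512.
1/(A₁E₁) + 1/(A₂E₂) = 1/(195×119×10³) + 1/(1325×201×10³) = 4.685×10⁻⁸ N⁻¹.
P = 0.0004512 / 4.685×10⁻⁸ = 9631 N = 9.631 kN.
σ_{titanium alloy} = P/A₁ = 9631/195 = 49.39 MPa, compressive.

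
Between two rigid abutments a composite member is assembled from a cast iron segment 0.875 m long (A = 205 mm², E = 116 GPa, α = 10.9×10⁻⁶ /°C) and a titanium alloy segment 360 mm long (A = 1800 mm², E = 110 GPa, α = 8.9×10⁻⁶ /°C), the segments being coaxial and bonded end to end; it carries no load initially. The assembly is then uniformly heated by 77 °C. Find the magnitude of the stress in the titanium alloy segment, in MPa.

σ ≈ 14.1 MPa (compressive)

If the supports were absent, the total length change would be Σ αᵢΔT Lᵢ = 10.9×10⁻⁶×77×875 + 8.9×10⁻⁶×77×360 = 0.9811 mm.
Since the ends are fixed, an axial force P builds up, equal in every segment, with P · Σ Lᵢ/(AᵢEᵢ) = δ_free.
The series flexibility is Σ Lᵢ/(AᵢEᵢ) = 875/(205×116×10³) + 360/(1800×110×10³) = 3.861×10⁻⁵ mm/N.
P = 0.9811 / 3.861×10⁻⁵ = 25410 N = 25.41 kN, compressive.
σ_{titanium alloy} = P / A = 25410 / 1800 = 14.12 MPa.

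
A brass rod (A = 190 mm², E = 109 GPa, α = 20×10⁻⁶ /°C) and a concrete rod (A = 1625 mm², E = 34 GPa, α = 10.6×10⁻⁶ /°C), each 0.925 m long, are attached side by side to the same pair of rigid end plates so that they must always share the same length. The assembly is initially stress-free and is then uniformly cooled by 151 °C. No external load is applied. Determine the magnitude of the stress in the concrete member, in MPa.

Both members must finish at the same length. With the larger α, the brass tends to over-contract; the plates restrain it, putting the brass in tension and the concrete in compression. With no external load the two internal forces are equal and opposite, magnitude P.
Compatibility of the two members (thermal + elastic change equal): (α₁ − α₂)ΔT = P·[1/(A₁E₁) + 1/(A₂E₂)].
|α₁ − α₂|·ΔT = 9.4×10⁻⁶ × 151 = 0.001419.
1/(A₁E₁) + 1/(A₂E₂) = 1/(190×109×10³) + 1/(1625×34×10³) = 6.639×10⁻⁸ N⁻¹.
So P = 0.001419 / 6.639×10⁻⁸ = 21.38 kN.
σ_{concrete} = P/A₂ = 21380/1625 = 13.16 MPa, compressive.

σ ≈ 13.2 MPa (compressive)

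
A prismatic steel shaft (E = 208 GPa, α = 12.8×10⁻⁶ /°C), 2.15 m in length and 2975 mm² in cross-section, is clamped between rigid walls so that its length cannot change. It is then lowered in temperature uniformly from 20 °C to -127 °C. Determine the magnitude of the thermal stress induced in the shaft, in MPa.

Because both ends are immovable the net strain is zero, and the suppressed thermal strain is αΔT = 12.8×10⁻⁶ × 147 = 1881.6×10⁻⁶.
Hence σ = E·αΔT = 208×10³ × 1881.6×10⁻⁶ = 391.4 MPa, tensile.

σ ≈ 391 MPa (tensile)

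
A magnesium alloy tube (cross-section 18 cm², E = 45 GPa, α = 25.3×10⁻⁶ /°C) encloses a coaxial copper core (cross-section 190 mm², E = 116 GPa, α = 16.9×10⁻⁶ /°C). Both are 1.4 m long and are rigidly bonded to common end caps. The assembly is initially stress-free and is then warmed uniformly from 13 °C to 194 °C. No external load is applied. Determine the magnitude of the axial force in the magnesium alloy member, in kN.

P ≈ 26.3 kN (compressive in the magnesium alloy)

The magnesium alloy has the larger α, so on heating it would change length more than the copper if both were free. The rigid plates force a common final length, so the magnesium alloy is put into compression and the copper into tension, with equal and opposite forces P (no external load).
Compatibility of the two members (thermal + elastic change equal): (α₁ − α₂)ΔT = P·[1/(A₁E₁) + 1/(A₂E₂)].
|α₁ − α₂|·ΔT = 8.4×10⁻⁶ × 181 = 0.00152.
1/(A₁E₁) + 1/(A₂E₂) = 1/(1800×45×10³) + 1/(190×116×10³) = 5.772×10⁻⁸ N⁻¹.
So P = 0.00152 / 5.772×10⁻⁸ = 26.34 kN.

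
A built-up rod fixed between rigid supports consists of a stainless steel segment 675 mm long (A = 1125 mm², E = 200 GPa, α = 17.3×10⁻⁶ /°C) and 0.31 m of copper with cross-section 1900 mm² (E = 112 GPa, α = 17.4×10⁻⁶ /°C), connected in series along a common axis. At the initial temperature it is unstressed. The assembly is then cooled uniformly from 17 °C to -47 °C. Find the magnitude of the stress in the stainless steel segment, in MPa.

σ ≈ 218 MPa (tensile)

With the walls removed the bar would change length by δ_free = Σ αᵢΔT Lᵢ = 17.3×10⁻⁶×64×675 + 17.4×10⁻⁶×64×310 = 1.093 mm.
Since the ends are fixed, an axial force P builds up, equal in every segment, with P · Σ Lᵢ/(AᵢEᵢ) = δ_free.
Σ Lᵢ/(AᵢEᵢ) = 675/(1125×200×10³) + 310/(1900×112×10³) = 4.457×10⁻⁶ mm/N.
So P = 1.093 / 4.457×10⁻⁶ = 245.1 kN, tensile.
σ_{stainless steel} = P / A = 245100 / 1125 = 217.9 MPa.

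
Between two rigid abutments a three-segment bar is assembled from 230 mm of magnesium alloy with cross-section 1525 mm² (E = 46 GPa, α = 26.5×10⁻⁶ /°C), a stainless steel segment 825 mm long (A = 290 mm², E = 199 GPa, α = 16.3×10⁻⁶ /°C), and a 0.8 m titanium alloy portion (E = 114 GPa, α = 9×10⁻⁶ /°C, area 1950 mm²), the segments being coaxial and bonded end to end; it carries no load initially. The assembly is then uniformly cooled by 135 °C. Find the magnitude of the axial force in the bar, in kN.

If the supports were absent, the total length change would be Σ αᵢΔT Lᵢ = 26.5×10⁻⁶×135×230 + 16.3×10⁻⁶×135×825 + 9×10⁻⁶×135×800 = 3.61 mm.
The rigid supports impose zero overall length change; the single axial force P common to all segments must satisfy P Σ Lᵢ/(AᵢEᵢ) = δ_free.
The series flexibility is Σ Lᵢ/(AᵢEᵢ) = 230/(1525×46×10³) + 825/(290×199×10³) + 800/(1950×114×10³) = 2.117×10⁻⁵ mm/N.
P = 3.61 / 2.117×10⁻⁵ = 170500 N = 170.5 kN, tensile.

P ≈ 171 kN (tensile)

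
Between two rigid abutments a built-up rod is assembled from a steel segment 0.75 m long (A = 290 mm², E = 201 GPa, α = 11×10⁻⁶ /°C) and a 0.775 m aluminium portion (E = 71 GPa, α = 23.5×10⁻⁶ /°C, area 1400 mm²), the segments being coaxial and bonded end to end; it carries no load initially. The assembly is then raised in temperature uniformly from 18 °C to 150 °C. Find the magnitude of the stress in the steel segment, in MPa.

With the walls removed the bar would change length by δ_free = Σ αᵢΔT Lᵢ = 11×10⁻⁶×132×750 + 23.5×10⁻⁶×132×775 = 3.493 mm.
Since the ends are fixed, an axial force P builds up, equal in every segment, with P · Σ Lᵢ/(AᵢEᵢ) = δ_free.
The series flexibility is Σ Lᵢ/(AᵢEᵢ) = 750/(290×201×10³) + 775/(1400×71×10³) = 2.066×10⁻⁵ mm/N.
Hence P = δ_free / Σ(L/AE) = 3.493/2.066×10⁻⁵ = 169 kN (compressive).
σ_{steel} = P / A = 169000 / 290 = 582.9 MPa.

σ ≈ 583 MPa (compressive)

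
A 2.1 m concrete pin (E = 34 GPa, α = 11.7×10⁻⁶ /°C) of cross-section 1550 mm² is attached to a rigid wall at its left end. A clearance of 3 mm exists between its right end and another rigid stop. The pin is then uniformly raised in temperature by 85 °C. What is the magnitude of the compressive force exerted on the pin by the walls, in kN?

P ≈ 0 kN

Unrestrained expansion: δ_free = αΔT L = 11.7×10⁻⁶ × 85 × 2100 = 2.088 mm.
Since δ_free = 2.09 mm is less than the 3 mm gap, the pin never touches the wall. No axial force develops.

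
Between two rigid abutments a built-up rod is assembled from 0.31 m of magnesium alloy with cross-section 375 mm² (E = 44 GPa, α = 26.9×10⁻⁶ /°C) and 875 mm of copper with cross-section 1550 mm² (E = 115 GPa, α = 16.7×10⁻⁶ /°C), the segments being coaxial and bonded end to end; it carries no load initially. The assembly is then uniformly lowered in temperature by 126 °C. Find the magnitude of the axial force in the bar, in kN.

If the supports were absent, the total length change would be Σ αᵢΔT Lᵢ = 26.9×10⁻⁶×126×310 + 16.7×10⁻⁶×126×875 = 2.892 mm.
The rigid supports impose zero overall length change; the single axial force P common to all segments must satisfy P Σ Lᵢ/(AᵢEᵢ) = δ_free.
The series flexibility is Σ Lᵢ/(AᵢEᵢ) = 310/(375×44×10³) + 875/(1550×115×10³) = 2.37×10⁻⁵ mm/N.
Hence P = δ_free / Σ(L/AE) = 2.892/2.37×10⁻⁵ = 122 kN (tensile).

P ≈ 122 kN (tensile)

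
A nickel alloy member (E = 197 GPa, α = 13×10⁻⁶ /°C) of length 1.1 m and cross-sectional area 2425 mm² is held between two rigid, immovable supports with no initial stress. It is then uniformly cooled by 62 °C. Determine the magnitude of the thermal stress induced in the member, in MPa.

The supports are rigid, so the total axial strain is zero. The restrained thermal strain is ε = αΔT = 13×10⁻⁶ × 62 = 806×10⁻⁶.
Hence σ = E·αΔT = 197×10³ × 806×10⁻⁶ = 158.8 MPa, tensile.

σ ≈ 159 MPa (tensile)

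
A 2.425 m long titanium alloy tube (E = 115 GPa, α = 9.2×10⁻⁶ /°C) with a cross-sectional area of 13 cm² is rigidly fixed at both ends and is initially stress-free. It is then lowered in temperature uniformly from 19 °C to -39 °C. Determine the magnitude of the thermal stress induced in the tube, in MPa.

σ ≈ 61.4 MPa (tensile)

With length fixed, the mechanical strain must cancel the thermal strain αΔT = 9.2×10⁻⁶ × 58 = 533.6×10⁻⁶.
σ = EαΔT = 115×10³ × 9.2×10⁻⁶ × 58 = 61.36 MPa (tensile; the tube is trying to contract).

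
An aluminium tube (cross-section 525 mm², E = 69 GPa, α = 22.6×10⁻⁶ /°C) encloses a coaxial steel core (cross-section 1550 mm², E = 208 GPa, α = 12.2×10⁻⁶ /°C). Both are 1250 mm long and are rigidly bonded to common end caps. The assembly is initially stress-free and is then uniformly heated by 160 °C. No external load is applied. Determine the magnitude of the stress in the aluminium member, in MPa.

σ ≈ 103 MPa (compressive)

Both members must finish at the same length. With the larger α, the aluminium tends to over-expand; the plates restrain it, putting the aluminium in compression and the steel in tension. With no external load the two internal forces are equal and opposite, magnitude P.
Compatibility of the two members (thermal + elastic change equal): (α₁ − α₂)ΔT = P·[1/(A₁E₁) + 1/(A₂E₂)].
|α₁ − α₂|·ΔT = 10.4×10⁻⁶ × 160 = 0.001664.
1/(A₁E₁) + 1/(A₂E₂) = 1/(525×69×10³) + 1/(1550×208×10³) = 3.071×10⁻⁸ N⁻¹.
So P = 0.001664 / 3.071×10⁻⁸ = 54.19 kN.
σ_{aluminium} = P/A₁ = 54190/525 = 103.2 MPa, compressive.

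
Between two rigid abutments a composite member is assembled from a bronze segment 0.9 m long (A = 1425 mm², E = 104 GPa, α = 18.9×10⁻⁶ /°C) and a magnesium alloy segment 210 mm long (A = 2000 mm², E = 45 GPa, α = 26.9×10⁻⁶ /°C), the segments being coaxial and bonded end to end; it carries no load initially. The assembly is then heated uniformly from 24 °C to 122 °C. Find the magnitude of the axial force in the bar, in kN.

With the walls removed the bar would change length by δ_free = Σ αᵢΔT Lᵢ = 18.9×10⁻⁶×98×900 + 26.9×10⁻⁶×98×210 = 2.221 mm.
The rigid supports impose zero overall length change; the single axial force P common to all segments must satisfy P Σ Lᵢ/(AᵢEᵢ) = δ_free.
The series flexibility is Σ Lᵢ/(AᵢEᵢ) = 900/(1425×104×10³) + 210/(2000×45×10³) = 8.406×10⁻⁶ mm/N.
Hence P = δ_free / Σ(L/AE) = 2.221/8.406×10⁻⁶ = 264.2 kN (compressive).

P ≈ 264 kN (compressive)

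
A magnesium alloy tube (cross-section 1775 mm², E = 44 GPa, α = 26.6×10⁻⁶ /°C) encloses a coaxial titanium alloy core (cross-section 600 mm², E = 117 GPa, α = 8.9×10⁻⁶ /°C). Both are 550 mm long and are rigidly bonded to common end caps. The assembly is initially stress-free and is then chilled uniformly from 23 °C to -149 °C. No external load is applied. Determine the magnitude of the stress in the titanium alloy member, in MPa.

The magnesium alloy has the larger α, so on cooling it would change length more than the titanium alloy if both were free. The rigid plates force a common final length, so the magnesium alloy is put into tension and the titanium alloy into compression, with equal and opposite forces P (no external load).
Setting the final lengths equal and cancelling L: (α₁ − α₂)ΔT = P/(A₁E₁) + P/(A₂E₂).
|α₁ − α₂|·ΔT = 17.7×10⁻⁶ × 172 = 0.003044.
1/(A₁E₁) + 1/(A₂E₂) = 1/(1775×44×10³) + 1/(600×117×10³) = 2.705×10⁻⁸ N⁻¹.
P = 0.003044 / 2.705×10⁻⁸ = 112600 N = 112.6 kN.
σ_{titanium alloy} = P/A₂ = 112600/600 = 187.6 MPa, compressive.

σ ≈ 188 MPa (compressive)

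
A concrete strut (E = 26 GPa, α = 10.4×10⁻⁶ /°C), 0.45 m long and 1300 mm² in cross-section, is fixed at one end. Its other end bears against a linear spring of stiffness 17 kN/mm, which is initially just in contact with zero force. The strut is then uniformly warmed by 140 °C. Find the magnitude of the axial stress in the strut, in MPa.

σ ≈ 6.99 MPa (compressive)

If the spring were absent the strut would lengthen by αΔT L = 10.4×10⁻⁶ × 140 × 450 = 0.6552 mm.
With a force P in the spring, the elastic change of the strut is PL/(AE) and that of the spring is P/k; compatibility requires their sum to equal δ_free.
So P = δ_free / [L/(AE) + 1/k] = 0.6552 / [ 450/(1300×26×10³) + 1/(17×10³) ].
P = 0.6552 / 7.214×10⁻⁵ = 9083 N.
σ = P/A = 9083/1300 = 6.987 MPa.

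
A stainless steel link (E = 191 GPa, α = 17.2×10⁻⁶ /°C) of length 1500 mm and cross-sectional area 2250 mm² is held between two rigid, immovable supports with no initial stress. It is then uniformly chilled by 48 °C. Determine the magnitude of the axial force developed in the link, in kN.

Full restraint means ε = 0, so the stress is σ = EαΔT = 191×10³ × 17.2×10⁻⁶ × 48 = 157.7 MPa.
Then P = σA = 157.7 × 2250 mm² = 354.8 kN, tensile.

P ≈ 355 kN (tensile)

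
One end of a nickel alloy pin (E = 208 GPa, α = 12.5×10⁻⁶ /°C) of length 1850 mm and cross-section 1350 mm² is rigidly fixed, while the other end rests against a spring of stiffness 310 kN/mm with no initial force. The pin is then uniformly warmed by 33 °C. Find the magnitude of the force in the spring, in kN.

P ≈ 77.8 kN

If the spring were absent the pin would lengthen by αΔT L = 12.5×10⁻⁶ × 33 × 1850 = 0.7631 mm.
Let P be the compressive force at the spring. The pin shortens elastically by PL/(AE) and the spring compresses by P/k; together these equal δ_free.
So P = δ_free / [L/(AE) + 1/k] = 0.7631 / [ 1850/(1350×208×10³) + 1/(310×10³) ].
P = 0.7631 / 9.814×10⁻⁶ = 77760 N.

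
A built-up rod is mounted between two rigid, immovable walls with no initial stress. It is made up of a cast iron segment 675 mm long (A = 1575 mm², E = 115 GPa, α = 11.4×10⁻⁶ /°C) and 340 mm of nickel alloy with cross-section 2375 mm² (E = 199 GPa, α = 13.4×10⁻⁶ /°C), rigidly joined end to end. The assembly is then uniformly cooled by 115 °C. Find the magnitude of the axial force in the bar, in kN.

If the supports were absent, the total length change would be Σ αᵢΔT Lᵢ = 11.4×10⁻⁶×115×675 + 13.4×10⁻⁶×115×340 = 1.409 mm.
The rigid supports impose zero overall length change; the single axial force P common to all segments must satisfy P Σ Lᵢ/(AᵢEᵢ) = δ_free.
Σ Lᵢ/(AᵢEᵢ) = 675/(1575×115×10³) + 340/(2375×199×10³) = 4.446×10⁻⁶ mm/N.
P = 1.409 / 4.446×10⁻⁶ = 316900 N = 316.9 kN, tensile.

P ≈ 317 kN (tensile)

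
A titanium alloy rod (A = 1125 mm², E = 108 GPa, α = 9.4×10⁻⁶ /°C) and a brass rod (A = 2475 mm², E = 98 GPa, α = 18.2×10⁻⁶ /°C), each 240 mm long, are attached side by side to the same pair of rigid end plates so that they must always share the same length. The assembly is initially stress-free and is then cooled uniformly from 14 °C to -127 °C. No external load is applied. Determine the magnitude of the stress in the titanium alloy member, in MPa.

The brass has the larger α, so on cooling it would change length more than the titanium alloy if both were free. The rigid plates force a common final length, so the brass is put into tension and the titanium alloy into compression, with equal and opposite forces P (no external load).
Setting the final lengths equal and cancelling L: (α₁ − α₂)ΔT = P/(A₁E₁) + P/(A₂E₂).
|α₁ − α₂|·ΔT = 8.8×10⁻⁶ × 141 = 0.001241.
1/(A₁E₁) + 1/(A₂E₂) = 1/(1125×108×10³) + 1/(2475×98×10³) = 1.235×10⁻⁸ N⁻¹.
P = 0.001241 / 1.235×10⁻⁸ = 100400 N = 100.4 kN.
σ_{titanium alloy} = P/A₁ = 100400/1125 = 89.28 MPa, compressive.

σ ≈ 89.3 MPa (compressive)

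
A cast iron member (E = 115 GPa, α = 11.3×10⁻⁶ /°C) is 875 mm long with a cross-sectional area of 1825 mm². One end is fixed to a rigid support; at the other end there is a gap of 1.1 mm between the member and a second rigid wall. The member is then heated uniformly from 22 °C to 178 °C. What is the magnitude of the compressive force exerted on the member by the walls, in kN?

If the wall were absent the member would grow by αΔT L = 11.3×10⁻⁶ × 156 × 875 = 1.542 mm.
This exceeds the 1.1 mm gap, so the wall pushes back. The portion of expansion that must be recovered elastically is δ_free − gap = 1.542 − 1.1 = 0.4425 mm.
So σ = E(δ_free − g)/L = 115×10³ × 0.4425/875 = 58.15 MPa.
Force on the wall = σA = 58.15 × 1825 mm² = 106.1 kN.

P ≈ 106 kN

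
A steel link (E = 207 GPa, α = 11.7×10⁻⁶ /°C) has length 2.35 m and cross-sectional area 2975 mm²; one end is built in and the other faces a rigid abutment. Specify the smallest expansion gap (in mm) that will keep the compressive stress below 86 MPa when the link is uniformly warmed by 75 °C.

g ≈ 1.09 mm

With no wall the link would lengthen by αΔT L = 11.7×10⁻⁶ × 75 × 2350 = 2.062 mm.
A stress of 86 MPa corresponds to the wall pushing the link back by σL/E = 86×2350/(207×10³) = 0.9763 mm.
The gap must absorb the remainder: g_min = 2.062 − 0.9763 = 1.086 mm.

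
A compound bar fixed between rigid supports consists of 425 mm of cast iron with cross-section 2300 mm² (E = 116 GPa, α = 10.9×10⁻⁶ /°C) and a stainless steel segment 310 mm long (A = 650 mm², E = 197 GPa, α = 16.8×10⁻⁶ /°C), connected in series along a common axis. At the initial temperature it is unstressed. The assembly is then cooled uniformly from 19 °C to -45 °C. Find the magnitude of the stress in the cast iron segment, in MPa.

With the walls removed the bar would change length by δ_free = Σ αᵢΔT Lᵢ = 10.9×10⁻⁶×64×425 + 16.8×10⁻⁶×64×310 = 0.6298 mm.
The walls prevent any net length change, so an axial force P (same in every segment) develops. Compatibility: P · Σ Lᵢ/(AᵢEᵢ) = δ_free.
Σ Lᵢ/(AᵢEᵢ) = 425/(2300×116×10³) + 310/(650×197×10³) = 4.014×10⁻⁶ mm/N.
P = 0.6298 / 4.014×10⁻⁶ = 156900 N = 156.9 kN, tensile.
σ_{cast iron} = P / A = 156900 / 2300 = 68.22 MPa.

σ ≈ 68.2 MPa (tensile)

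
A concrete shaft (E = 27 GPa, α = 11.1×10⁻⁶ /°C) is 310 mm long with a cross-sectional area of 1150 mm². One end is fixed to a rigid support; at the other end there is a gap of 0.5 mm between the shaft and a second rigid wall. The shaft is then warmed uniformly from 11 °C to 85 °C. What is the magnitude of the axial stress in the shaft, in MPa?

σ ≈ 0 MPa

If the wall were absent the shaft would grow by αΔT L = 11.1×10⁻⁶ × 74 × 310 = 0.2546 mm.
This is smaller than the 0.5 mm clearance, so the shaft expands freely without reaching the stop — the stress is zero.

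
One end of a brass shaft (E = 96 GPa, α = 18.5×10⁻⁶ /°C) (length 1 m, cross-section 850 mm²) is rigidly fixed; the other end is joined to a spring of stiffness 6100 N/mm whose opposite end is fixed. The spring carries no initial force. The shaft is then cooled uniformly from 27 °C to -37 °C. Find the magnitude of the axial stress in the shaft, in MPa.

σ ≈ 7.91 MPa (tensile)

The unrestrained thermal change is αΔT L = 18.5×10⁻⁶ × 64 × 1000 = 1.184 mm.
Let P be the tensile force in the spring. The shaft extends elastically by PL/(AE) and the spring stretches by P/k; together these equal δ_free.
P [ L/(AE) + 1/k ] = δ_free → P [ 1000/(850×96×10³) + 1/(6100) ] = 1.184.
P = 1.184 / 0.0001762 = 6720 N.
σ = P/A = 6720/850 = 7.906 MPa.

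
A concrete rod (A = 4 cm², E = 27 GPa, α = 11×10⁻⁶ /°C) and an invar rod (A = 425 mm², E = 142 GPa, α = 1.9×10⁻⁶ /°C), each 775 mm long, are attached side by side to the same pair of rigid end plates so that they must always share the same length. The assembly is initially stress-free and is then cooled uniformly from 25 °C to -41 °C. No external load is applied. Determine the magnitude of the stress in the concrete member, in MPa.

σ ≈ 13.8 MPa (tensile)

The concrete has the larger α, so on cooling it would change length more than the invar if both were free. The rigid plates force a common final length, so the concrete is put into tension and the invar into compression, with equal and opposite forces P (no external load).
Compatibility of the two members (thermal + elastic change equal): (α₁ − α₂)ΔT = P·[1/(A₁E₁) + 1/(A₂E₂)].
|α₁ − α₂|·ΔT = 9.1×10⁻⁶ × 66 = 0.0006006.
1/(A₁E₁) + 1/(A₂E₂) = 1/(400×27×10³) + 1/(425×142×10³) = 1.092×10⁻⁷ N⁻¹.
So P = 0.0006006 / 1.092×10⁻⁷ = 5.502 kN.
σ_{concrete} = P/A₁ = 5502/400 = 13.75 MPa, tensile.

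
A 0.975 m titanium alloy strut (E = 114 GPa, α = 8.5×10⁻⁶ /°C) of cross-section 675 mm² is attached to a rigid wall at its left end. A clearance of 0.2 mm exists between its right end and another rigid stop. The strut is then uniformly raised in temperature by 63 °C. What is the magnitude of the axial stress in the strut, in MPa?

σ ≈ 37.7 MPa (compressive)

If the wall were absent the strut would grow by αΔT L = 8.5×10⁻⁶ × 63 × 975 = 0.5221 mm.
The gap closes (δ_free > 0.2 mm) and the wall then resists a further 0.5221 − 0.2 = 0.3221 mm of expansion.
So σ = E(δ_free − g)/L = 114×10³ × 0.3221/975 = 37.66 MPa.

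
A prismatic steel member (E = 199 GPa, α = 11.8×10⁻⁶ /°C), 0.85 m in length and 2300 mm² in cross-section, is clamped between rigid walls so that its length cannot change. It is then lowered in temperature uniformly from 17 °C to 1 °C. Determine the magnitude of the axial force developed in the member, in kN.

P ≈ 86.4 kN (tensile)

With zero net strain, σ = E·αΔT = 199 GPa × 11.8×10⁻⁶ × 16 = 37.57 MPa.
Axial force P = σA = 37.57 × 2300 = 86410 N = 86.41 kN, tensile.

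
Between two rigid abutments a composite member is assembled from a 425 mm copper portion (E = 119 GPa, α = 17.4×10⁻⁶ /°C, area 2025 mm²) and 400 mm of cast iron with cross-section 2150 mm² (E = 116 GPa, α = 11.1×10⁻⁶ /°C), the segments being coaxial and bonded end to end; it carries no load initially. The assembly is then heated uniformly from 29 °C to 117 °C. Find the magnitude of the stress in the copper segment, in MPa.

With the walls removed the bar would change length by δ_free = Σ αᵢΔT Lᵢ = 17.4×10⁻⁶×88×425 + 11.1×10⁻⁶×88×400 = 1.041 mm.
The rigid supports impose zero overall length change; the single axial force P common to all segments must satisfy P Σ Lᵢ/(AᵢEᵢ) = δ_free.
Σ Lᵢ/(AᵢEᵢ) = 425/(2025×119×10³) + 400/(2150×116×10³) = 3.368×10⁻⁶ mm/N.
P = 1.041 / 3.368×10⁻⁶ = 309300 N = 309.3 kN, compressive.
σ_{copper} = P / A = 309300 / 2025 = 152.7 MPa.

σ ≈ 153 MPa (compressive)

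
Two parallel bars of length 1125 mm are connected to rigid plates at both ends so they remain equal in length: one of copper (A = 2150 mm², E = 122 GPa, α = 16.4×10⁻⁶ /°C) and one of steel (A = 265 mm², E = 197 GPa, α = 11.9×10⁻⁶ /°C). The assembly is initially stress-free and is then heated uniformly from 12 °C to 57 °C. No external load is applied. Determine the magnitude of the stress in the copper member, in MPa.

The copper has the larger α, so on heating it would change length more than the steel if both were free. The rigid plates force a common final length, so the copper is put into compression and the steel into tension, with equal and opposite forces P (no external load).
Compatibility of the two members (thermal + elastic change equal): (α₁ − α₂)ΔT = P·[1/(A₁E₁) + 1/(A₂E₂)].
|α₁ − α₂|·ΔT = 4.5×10⁻⁶ × 45 = 0.0002025.
1/(A₁E₁) + 1/(A₂E₂) = 1/(2150×122×10³) + 1/(265×197×10³) = 2.297×10⁻⁸ N⁻¹.
So P = 0.0002025 / 2.297×10⁻⁸ = 8.817 kN.
σ_{copper} = P/A₁ = 8817/2150 = 4.101 MPa, compressive.

σ ≈ 4.1 MPa (compressive)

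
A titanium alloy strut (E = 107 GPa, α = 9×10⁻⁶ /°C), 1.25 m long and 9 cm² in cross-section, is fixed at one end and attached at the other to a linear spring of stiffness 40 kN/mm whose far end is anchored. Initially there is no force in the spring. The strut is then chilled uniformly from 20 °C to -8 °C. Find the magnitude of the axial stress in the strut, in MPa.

σ ≈ 9.22 MPa (tensile)

If the spring were absent the strut would shorten by αΔT L = 9×10⁻⁶ × 28 × 1250 = 0.315 mm.
Let P be the tensile force in the spring. The strut extends elastically by PL/(AE) and the spring stretches by P/k; together these equal δ_free.
P [ L/(AE) + 1/k ] = δ_free → P [ 1250/(900×107×10³) + 1/(40×10³) ] = 0.315.
P = 0.315 / 3.798×10⁻⁵ = 8294 N.
σ = P/A = 8294/900 = 9.215 MPa.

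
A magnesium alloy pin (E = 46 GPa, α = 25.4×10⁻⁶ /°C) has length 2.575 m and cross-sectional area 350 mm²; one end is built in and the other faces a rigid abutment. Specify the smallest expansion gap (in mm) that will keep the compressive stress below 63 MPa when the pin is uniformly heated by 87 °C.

With no wall the pin would lengthen by αΔT L = 25.4×10⁻⁶ × 87 × 2575 = 5.69 mm.
At the allowable stress the elastic shortening the wall may impose is σL/E = 63 × 2575 / (46×10³) = 3.527 mm.
The gap must absorb the remainder: g_min = 5.69 − 3.527 = 2.164 mm.

g ≈ 2.16 mm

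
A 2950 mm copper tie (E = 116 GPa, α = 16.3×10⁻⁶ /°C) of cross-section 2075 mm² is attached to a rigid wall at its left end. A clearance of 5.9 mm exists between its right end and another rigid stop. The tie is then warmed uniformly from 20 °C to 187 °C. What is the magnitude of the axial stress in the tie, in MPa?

σ ≈ 83.8 MPa (compressive)

If the wall were absent the tie would grow by αΔT L = 16.3×10⁻⁶ × 167 × 2950 = 8.03 mm.
This exceeds the 5.9 mm gap, so the wall pushes back. The portion of expansion that must be recovered elastically is δ_free − gap = 8.03 − 5.9 = 2.13 mm.
So σ = E(δ_free − g)/L = 116×10³ × 2.13/2950 = 83.76 MPa.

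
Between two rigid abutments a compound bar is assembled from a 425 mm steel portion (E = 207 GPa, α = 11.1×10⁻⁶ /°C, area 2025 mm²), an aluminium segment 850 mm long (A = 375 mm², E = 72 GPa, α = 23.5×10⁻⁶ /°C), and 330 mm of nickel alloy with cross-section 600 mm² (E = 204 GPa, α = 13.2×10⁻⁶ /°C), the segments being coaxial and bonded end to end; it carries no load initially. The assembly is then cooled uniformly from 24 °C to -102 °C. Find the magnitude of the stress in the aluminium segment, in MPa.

If the supports were absent, the total length change would be Σ αᵢΔT Lᵢ = 11.1×10⁻⁶×126×425 + 23.5×10⁻⁶×126×850 + 13.2×10⁻⁶×126×330 = 3.66 mm.
The walls prevent any net length change, so an axial force P (same in every segment) develops. Compatibility: P · Σ Lᵢ/(AᵢEᵢ) = δ_free.
Σ Lᵢ/(AᵢEᵢ) = 425/(2025×207×10³) + 850/(375×72×10³) + 330/(600×204×10³) = 3.519×10⁻⁵ mm/N.
P = 3.66 / 3.519×10⁻⁵ = 104000 N = 104 kN, tensile.
σ_{aluminium} = P / A = 104000 / 375 = 277.3 MPa.

σ ≈ 277 MPa (tensile)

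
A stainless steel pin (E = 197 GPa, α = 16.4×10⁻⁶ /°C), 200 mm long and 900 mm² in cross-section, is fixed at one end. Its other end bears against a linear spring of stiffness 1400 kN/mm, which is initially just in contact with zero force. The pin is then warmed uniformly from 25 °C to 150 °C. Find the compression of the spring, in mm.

δ ≈ 0.159 mm

Free thermal expansion: δ_free = αΔT L = 16.4×10⁻⁶ × 125 × 200 = 0.41 mm.
With a force P in the spring, the elastic change of the pin is PL/(AE) and that of the spring is P/k; compatibility requires their sum to equal δ_free.
P [ L/(AE) + 1/k ] = δ_free → P [ 200/(900×197×10³) + 1/(1400×10³) ] = 0.41.
P = 0.41 / 1.842×10⁻⁶ = 222500 N.
Spring compression = P/k = 222500/(1400×10³) = 0.159 mm.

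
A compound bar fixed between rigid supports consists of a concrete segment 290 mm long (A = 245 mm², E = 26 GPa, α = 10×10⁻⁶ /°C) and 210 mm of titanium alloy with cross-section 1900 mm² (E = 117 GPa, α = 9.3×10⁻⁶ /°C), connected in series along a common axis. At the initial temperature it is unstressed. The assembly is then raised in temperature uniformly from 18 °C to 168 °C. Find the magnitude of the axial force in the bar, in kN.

With the walls removed the bar would change length by δ_free = Σ αᵢΔT Lᵢ = 10×10⁻⁶×150×290 + 9.3×10⁻⁶×150×210 = 0.7279 mm.
The walls prevent any net length change, so an axial force P (same in every segment) develops. Compatibility: P · Σ Lᵢ/(AᵢEᵢ) = δ_free.
The series flexibility is Σ Lᵢ/(AᵢEᵢ) = 290/(245×26×10³) + 210/(1900×117×10³) = 4.647×10⁻⁵ mm/N.
P = 0.7279 / 4.647×10⁻⁵ = 15660 N = 15.66 kN, compressive.

P ≈ 15.7 kN (compressive)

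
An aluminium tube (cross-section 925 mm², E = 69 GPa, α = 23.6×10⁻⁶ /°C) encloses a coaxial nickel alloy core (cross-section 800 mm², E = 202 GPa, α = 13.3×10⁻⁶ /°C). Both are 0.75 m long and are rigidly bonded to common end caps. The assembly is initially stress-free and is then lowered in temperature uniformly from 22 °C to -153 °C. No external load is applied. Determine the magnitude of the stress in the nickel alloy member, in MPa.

σ ≈ 103 MPa (compressive)

Both members must finish at the same length. With the larger α, the aluminium tends to over-contract; the plates restrain it, putting the aluminium in tension and the nickel alloy in compression. With no external load the two internal forces are equal and opposite, magnitude P.
Setting the final lengths equal and cancelling L: (α₁ − α₂)ΔT = P/(A₁E₁) + P/(A₂E₂).
|α₁ − α₂|·ΔT = 10.3×10⁻⁶ × 175 = 0.001802.
1/(A₁E₁) + 1/(A₂E₂) = 1/(925×69×10³) + 1/(800×202×10³) = 2.186×10⁻⁸ N⁻¹.
P = 0.001802 / 2.186×10⁻⁸ = 82470 N = 82.47 kN.
σ_{nickel alloy} = P/A₂ = 82470/800 = 103.1 MPa, compressive.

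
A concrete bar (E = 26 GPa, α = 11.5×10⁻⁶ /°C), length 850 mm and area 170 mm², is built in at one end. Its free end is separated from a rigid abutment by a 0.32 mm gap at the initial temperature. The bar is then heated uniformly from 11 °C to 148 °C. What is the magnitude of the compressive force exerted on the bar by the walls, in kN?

P ≈ 5.3 kN

Free thermal elongation = αΔT L = 11.5×10⁻⁶ × 137 × 850 = 1.339 mm.
The gap closes (δ_free > 0.32 mm) and the wall then resists a further 1.339 − 0.32 = 1.019 mm of expansion.
Compatibility: PL/(AE) = 1.019 mm, so σ = P/A = E × (1.019/850) = 31.17 MPa.
P = σA = 31.17 × 170 = 5.3 kN.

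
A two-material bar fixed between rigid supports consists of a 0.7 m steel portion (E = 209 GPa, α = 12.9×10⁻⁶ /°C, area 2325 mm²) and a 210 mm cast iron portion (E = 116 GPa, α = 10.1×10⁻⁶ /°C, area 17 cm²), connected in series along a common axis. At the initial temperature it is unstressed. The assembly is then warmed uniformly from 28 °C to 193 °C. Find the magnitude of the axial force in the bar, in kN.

With the walls removed the bar would change length by δ_free = Σ αᵢΔT Lᵢ = 12.9×10⁻⁶×165×700 + 10.1×10⁻⁶×165×210 = 1.84 mm.
The walls prevent any net length change, so an axial force P (same in every segment) develops. Compatibility: P · Σ Lᵢ/(AᵢEᵢ) = δ_free.
The series flexibility is Σ Lᵢ/(AᵢEᵢ) = 700/(2325×209×10³) + 210/(1700×116×10³) = 2.505×10⁻⁶ mm/N.
P = 1.84 / 2.505×10⁻⁶ = 734400 N = 734.4 kN, compressive.

P ≈ 734 kN (compressive)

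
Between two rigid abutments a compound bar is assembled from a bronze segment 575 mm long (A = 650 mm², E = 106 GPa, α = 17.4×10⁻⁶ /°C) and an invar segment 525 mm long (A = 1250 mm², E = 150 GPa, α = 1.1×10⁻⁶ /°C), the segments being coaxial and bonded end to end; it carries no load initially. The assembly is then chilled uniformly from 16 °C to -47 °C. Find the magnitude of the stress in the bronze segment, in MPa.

σ ≈ 92 MPa (tensile)

With the walls removed the bar would change length by δ_free = Σ αᵢΔT Lᵢ = 17.4×10⁻⁶×63×575 + 1.1×10⁻⁶×63×525 = 0.6667 mm.
Since the ends are fixed, an axial force P builds up, equal in every segment, with P · Σ Lᵢ/(AᵢEᵢ) = δ_free.
Σ Lᵢ/(AᵢEᵢ) = 575/(650×106×10³) + 525/(1250×150×10³) = 1.115×10⁻⁵ mm/N.
P = 0.6667 / 1.115×10⁻⁵ = 59820 N = 59.82 kN, tensile.
σ_{bronze} = P / A = 59820 / 650 = 92.03 MPa.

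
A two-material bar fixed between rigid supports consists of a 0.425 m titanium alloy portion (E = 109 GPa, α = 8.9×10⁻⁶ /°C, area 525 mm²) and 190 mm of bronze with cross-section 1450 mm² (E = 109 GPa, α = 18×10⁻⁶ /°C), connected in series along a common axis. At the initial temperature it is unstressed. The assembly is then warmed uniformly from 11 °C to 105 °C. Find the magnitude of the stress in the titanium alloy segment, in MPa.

σ ≈ 149 MPa (compressive)

Free thermal expansion of the whole bar: Σ αᵢΔT Lᵢ = 8.9×10⁻⁶×94×425 + 18×10⁻⁶×94×190 = 0.677 mm.
Since the ends are fixed, an axial force P builds up, equal in every segment, with P · Σ Lᵢ/(AᵢEᵢ) = δ_free.
Σ Lᵢ/(AᵢEᵢ) = 425/(525×109×10³) + 190/(1450×109×10³) = 8.629×10⁻⁶ mm/N.
So P = 0.677 / 8.629×10⁻⁶ = 78.46 kN, compressive.
σ_{titanium alloy} = P / A = 78460 / 525 = 149.4 MPa.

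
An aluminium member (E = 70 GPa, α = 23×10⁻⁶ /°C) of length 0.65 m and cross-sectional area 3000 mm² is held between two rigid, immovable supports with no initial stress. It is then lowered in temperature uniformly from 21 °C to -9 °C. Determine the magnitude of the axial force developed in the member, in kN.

Full restraint means ε = 0, so the stress is σ = EαΔT = 70×10³ × 23×10⁻⁶ × 30 = 48.3 MPa.
Then P = σA = 48.3 × 3000 mm² = 144.9 kN, tensile.

P ≈ 145 kN (tensile)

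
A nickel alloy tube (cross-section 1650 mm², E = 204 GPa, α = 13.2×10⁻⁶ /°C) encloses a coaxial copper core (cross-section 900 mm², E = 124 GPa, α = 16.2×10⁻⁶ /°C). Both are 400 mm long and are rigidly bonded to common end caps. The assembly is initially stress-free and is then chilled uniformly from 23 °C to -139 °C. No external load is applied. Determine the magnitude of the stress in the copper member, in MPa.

Equilibrium of a rigid end plate with no external load gives equal and opposite internal forces ±P in the two members. Since α_{copper} > α_{nickel alloy}, cooling drives the copper into tension and the nickel alloy into compression.
Compatibility of the two members (thermal + elastic change equal): (α₁ − α₂)ΔT = P·[1/(A₁E₁) + 1/(A₂E₂)].
|α₁ − α₂|·ΔT = 3×10⁻⁶ × 162 = 0.000486.
1/(A₁E₁) + 1/(A₂E₂) = 1/(1650×204×10³) + 1/(900×124×10³) = 1.193×10⁻⁸ N⁻¹.
P = 0.000486 / 1.193×10⁻⁸ = 40730 N = 40.73 kN.
σ_{copper} = P/A₂ = 40730/900 = 45.26 MPa, tensile.

σ ≈ 45.3 MPa (tensile)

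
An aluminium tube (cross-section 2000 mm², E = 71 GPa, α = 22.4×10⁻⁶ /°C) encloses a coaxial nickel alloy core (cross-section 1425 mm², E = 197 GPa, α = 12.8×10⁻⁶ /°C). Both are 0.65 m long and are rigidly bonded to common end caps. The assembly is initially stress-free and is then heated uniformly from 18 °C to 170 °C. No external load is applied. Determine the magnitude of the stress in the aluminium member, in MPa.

Equilibrium of a rigid end plate with no external load gives equal and opposite internal forces ±P in the two members. Since α_{aluminium} > α_{nickel alloy}, heating drives the aluminium into compression and the nickel alloy into tension.
Setting the final lengths equal and cancelling L: (α₁ − α₂)ΔT = P/(A₁E₁) + P/(A₂E₂).
|α₁ − α₂|·ΔT = 9.6×10⁻⁶ × 152 = 0.001459.
1/(A₁E₁) + 1/(A₂E₂) = 1/(2000×71×10³) + 1/(1425×197×10³) = 1.06×10⁻⁸ N⁻¹.
So P = 0.001459 / 1.06×10⁻⁸ = 137.6 kN.
σ_{aluminium} = P/A₁ = 137600/2000 = 68.8 MPa, compressive.

σ ≈ 68.8 MPa (compressive)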